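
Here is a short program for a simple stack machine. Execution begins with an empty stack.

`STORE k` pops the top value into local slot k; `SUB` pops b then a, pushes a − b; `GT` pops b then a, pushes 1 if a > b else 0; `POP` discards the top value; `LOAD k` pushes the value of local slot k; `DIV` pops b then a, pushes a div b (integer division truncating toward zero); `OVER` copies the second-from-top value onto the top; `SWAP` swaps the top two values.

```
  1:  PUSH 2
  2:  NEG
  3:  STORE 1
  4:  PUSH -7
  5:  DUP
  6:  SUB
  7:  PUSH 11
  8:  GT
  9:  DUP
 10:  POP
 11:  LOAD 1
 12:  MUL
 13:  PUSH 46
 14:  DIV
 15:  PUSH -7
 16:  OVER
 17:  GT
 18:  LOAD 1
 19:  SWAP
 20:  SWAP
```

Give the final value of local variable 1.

-2

PUSH 2   2
NEG      -2
STORE 1  (empty)
PUSH -7  -7
DUP      -7 -7
SUB      0
PUSH 11  0 11
GT       0
DUP      0 0
POP      0
LOAD 1   0 -2
MUL      0
PUSH 46  0 46
DIV      0
PUSH -7  0 -7
OVER     0 -7 0
GT       0 0
LOAD 1   0 0 -2
SWAP     0 -2 0
SWAP     0 0 -2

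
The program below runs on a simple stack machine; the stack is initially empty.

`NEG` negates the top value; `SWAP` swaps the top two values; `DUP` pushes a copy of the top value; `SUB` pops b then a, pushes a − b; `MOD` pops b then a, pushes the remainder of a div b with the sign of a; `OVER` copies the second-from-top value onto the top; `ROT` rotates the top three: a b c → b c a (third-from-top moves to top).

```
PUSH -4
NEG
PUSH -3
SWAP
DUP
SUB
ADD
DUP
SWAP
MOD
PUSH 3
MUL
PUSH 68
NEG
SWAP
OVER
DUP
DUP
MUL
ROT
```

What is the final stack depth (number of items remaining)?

4

PUSH -4 -> -4
NEG     -> 4
PUSH -3 -> 4 -3
SWAP    -> -3 4
DUP     -> -3 4 4
SUB     -> -3 0
ADD     -> -3
DUP     -> -3 -3
SWAP    -> -3 -3
MOD     -> 0
PUSH 3  -> 0 3
MUL     -> 0
PUSH 68 -> 0 68
NEG     -> 0 -68
SWAP    -> -68 0
OVER    -> -68 0 -68
DUP     -> -68 0 -68 -68
DUP     -> -68 0 -68 -68 -68
MUL     -> -68 0 -68 4624
ROT     -> -68 -68 4624 0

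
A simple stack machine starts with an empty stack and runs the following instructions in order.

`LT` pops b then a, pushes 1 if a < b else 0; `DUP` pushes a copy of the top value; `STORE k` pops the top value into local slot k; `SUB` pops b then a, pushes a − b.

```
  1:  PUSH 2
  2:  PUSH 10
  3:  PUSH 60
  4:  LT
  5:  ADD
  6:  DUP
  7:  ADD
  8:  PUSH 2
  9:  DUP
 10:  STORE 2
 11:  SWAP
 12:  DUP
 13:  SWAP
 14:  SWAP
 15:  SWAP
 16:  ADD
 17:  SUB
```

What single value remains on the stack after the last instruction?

-10

PUSH 2  : [2]
PUSH 10 : [2, 10]
PUSH 60 : [2, 10, 60]
LT      : [2, 1]
ADD     : [3]
DUP     : [3, 3]
ADD     : [6]
PUSH 2  : [6, 2]
DUP     : [6, 2, 2]
STORE 2 : [6, 2]
SWAP    : [2, 6]
DUP     : [2, 6, 6]
SWAP    : [2, 6, 6]
SWAP    : [2, 6, 6]
SWAP    : [2, 6, 6]
ADD     : [2, 12]
SUB     : [-10]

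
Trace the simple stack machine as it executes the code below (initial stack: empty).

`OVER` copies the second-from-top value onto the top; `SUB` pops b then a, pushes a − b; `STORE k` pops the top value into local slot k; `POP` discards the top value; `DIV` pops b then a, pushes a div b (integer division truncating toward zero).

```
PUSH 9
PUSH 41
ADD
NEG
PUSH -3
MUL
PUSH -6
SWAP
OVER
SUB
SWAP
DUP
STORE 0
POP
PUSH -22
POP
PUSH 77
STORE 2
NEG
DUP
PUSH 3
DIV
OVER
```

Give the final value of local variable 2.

77

PUSH 9   → 9
PUSH 41  → 9 41
ADD      → 50
NEG      → -50
PUSH -3  → -50 -3
MUL      → 150
PUSH -6  → 150 -6
SWAP     → -6 150
OVER     → -6 150 -6
SUB      → -6 156
SWAP     → 156 -6
DUP      → 156 -6 -6
STORE 0  → 156 -6
POP      → 156
PUSH -22 → 156 -22
POP      → 156
PUSH 77  → 156 77
STORE 2  → 156
NEG      → -156
DUP      → -156 -156
PUSH 3   → -156 -156 3
DIV      → -156 -52
OVER     → -156 -52 -156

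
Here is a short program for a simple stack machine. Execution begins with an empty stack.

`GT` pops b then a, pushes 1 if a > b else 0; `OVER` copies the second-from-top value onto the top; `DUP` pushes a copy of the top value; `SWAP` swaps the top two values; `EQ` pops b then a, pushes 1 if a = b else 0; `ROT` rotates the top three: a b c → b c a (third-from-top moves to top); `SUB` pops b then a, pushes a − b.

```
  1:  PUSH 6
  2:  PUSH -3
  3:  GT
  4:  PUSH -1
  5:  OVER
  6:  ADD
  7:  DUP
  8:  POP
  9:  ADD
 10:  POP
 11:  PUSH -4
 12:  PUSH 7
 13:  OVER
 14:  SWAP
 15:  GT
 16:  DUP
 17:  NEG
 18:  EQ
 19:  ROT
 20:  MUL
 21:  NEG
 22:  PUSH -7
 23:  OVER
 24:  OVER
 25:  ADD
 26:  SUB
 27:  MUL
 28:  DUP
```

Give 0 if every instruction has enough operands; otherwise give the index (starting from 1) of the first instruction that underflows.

PUSH 6  : 6
PUSH -3 : 6 -3
GT      : 1
PUSH -1 : 1 -1
OVER    : 1 -1 1
ADD     : 1 0
DUP     : 1 0 0
POP     : 1 0
ADD     : 1
POP     : (empty)
PUSH -4 : -4
PUSH 7  : -4 7
OVER    : -4 7 -4
SWAP    : -4 -4 7
GT      : -4 0
DUP     : -4 0 0
NEG     : -4 0 0
EQ      : -4 1
ROT  — needs 3 operands, stack has 2 → underflow

19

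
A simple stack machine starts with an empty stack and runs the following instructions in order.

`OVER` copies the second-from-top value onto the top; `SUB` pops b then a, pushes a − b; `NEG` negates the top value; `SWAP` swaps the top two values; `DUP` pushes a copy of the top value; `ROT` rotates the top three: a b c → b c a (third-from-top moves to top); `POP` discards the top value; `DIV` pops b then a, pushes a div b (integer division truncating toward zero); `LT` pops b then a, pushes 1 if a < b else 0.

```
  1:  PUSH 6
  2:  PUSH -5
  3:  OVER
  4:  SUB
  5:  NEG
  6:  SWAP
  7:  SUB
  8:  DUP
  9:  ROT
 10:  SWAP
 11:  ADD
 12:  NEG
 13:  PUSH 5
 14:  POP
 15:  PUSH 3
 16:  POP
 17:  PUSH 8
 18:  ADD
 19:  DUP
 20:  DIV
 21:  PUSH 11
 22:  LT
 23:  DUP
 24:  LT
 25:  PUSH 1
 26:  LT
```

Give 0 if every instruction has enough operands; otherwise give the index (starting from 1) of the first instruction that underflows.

9

PUSH 6  -> [6]
PUSH -5 -> [6, -5]
OVER    -> [6, -5, 6]
SUB     -> [6, -11]
NEG     -> [6, 11]
SWAP    -> [11, 6]
SUB     -> [5]
DUP     -> [5, 5]
ROT  — needs 3 operands, stack has 2 → underflow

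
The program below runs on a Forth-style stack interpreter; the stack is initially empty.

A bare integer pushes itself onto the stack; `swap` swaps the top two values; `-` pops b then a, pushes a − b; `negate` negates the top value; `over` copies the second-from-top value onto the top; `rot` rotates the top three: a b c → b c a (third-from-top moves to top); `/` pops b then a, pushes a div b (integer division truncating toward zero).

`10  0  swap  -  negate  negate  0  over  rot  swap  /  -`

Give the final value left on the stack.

10     -> [10]
0      -> [10, 0]
swap   -> [0, 10]
-      -> [-10]
negate -> [10]
negate -> [-10]
0      -> [-10, 0]
over   -> [-10, 0, -10]
rot    -> [0, -10, -10]
swap   -> [0, -10, -10]
/      -> [0, 1]
-      -> [-1]

-1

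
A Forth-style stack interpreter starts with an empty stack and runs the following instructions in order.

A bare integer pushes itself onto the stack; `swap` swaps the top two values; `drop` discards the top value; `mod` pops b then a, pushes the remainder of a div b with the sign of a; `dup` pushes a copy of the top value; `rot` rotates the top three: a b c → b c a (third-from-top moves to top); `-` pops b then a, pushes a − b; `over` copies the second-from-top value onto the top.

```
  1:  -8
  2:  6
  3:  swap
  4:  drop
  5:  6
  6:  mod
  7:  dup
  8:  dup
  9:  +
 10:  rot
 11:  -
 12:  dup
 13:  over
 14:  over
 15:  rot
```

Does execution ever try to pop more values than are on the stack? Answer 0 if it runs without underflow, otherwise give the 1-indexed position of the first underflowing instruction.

10

-8   : -8
6    : -8 6
swap : 6 -8
drop : 6
6    : 6 6
mod  : 0
dup  : 0 0
dup  : 0 0 0
+    : 0 0
rot  — needs 3 operands, stack has 2 → underflow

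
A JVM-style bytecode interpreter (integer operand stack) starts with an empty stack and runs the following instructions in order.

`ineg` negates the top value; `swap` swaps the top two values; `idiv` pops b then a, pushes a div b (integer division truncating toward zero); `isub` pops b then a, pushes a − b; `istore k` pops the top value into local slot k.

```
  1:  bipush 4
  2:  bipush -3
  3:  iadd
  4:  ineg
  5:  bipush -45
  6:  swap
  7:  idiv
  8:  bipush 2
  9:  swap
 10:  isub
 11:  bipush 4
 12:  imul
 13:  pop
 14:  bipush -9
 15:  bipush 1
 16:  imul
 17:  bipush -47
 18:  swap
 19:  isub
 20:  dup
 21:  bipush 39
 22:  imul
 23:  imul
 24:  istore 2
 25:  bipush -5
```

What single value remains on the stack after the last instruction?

bipush 4   → [4]
bipush -3  → [4, -3]
iadd       → [1]
ineg       → [-1]
bipush -45 → [-1, -45]
swap       → [-45, -1]
idiv       → [45]
bipush 2   → [45, 2]
swap       → [2, 45]
isub       → [-43]
bipush 4   → [-43, 4]
imul       → [-172]
pop        → []
bipush -9  → [-9]
bipush 1   → [-9, 1]
imul       → [-9]
bipush -47 → [-9, -47]
swap       → [-47, -9]
isub       → [-38]
dup        → [-38, -38]
bipush 39  → [-38, -38, 39]
imul       → [-38, -1482]
imul       → [56316]
istore 2   → []
bipush -5  → [-5]

-5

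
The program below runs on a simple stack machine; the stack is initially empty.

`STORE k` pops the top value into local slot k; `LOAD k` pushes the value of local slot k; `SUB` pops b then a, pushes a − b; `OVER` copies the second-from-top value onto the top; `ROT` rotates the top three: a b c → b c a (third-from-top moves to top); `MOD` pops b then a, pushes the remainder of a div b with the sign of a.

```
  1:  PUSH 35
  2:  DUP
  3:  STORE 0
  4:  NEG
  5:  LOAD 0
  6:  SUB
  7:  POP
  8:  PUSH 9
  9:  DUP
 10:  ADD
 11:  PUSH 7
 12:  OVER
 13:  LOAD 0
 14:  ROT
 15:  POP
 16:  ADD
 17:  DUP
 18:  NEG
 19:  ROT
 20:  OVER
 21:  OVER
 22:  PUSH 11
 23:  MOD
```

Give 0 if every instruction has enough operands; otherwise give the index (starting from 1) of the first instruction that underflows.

0

PUSH 35 → 35
DUP     → 35 35
STORE 0 → 35
NEG     → -35
LOAD 0  → -35 35
SUB     → -70
POP     → (empty)
PUSH 9  → 9
DUP     → 9 9
ADD     → 18
PUSH 7  → 18 7
OVER    → 18 7 18
LOAD 0  → 18 7 18 35
ROT     → 18 18 35 7
POP     → 18 18 35
ADD     → 18 53
DUP     → 18 53 53
NEG     → 18 53 -53
ROT     → 53 -53 18
OVER    → 53 -53 18 -53
OVER    → 53 -53 18 -53 18
PUSH 11 → 53 -53 18 -53 18 11
MOD     → 53 -53 18 -53 7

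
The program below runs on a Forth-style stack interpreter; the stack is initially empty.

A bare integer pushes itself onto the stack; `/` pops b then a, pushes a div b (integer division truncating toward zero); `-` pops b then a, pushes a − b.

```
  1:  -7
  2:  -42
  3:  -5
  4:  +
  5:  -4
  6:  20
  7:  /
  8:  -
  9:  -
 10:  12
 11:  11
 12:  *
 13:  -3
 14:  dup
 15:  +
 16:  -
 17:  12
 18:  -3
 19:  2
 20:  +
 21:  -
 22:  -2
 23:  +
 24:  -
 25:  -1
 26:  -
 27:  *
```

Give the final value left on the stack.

5120

-7  -> [-7]
-42 -> [-7, -42]
-5  -> [-7, -42, -5]
+   -> [-7, -47]
-4  -> [-7, -47, -4]
20  -> [-7, -47, -4, 20]
/   -> [-7, -47, 0]
-   -> [-7, -47]
-   -> [40]
12  -> [40, 12]
11  -> [40, 12, 11]
*   -> [40, 132]
-3  -> [40, 132, -3]
dup -> [40, 132, -3, -3]
+   -> [40, 132, -6]
-   -> [40, 138]
12  -> [40, 138, 12]
-3  -> [40, 138, 12, -3]
2   -> [40, 138, 12, -3, 2]
+   -> [40, 138, 12, -1]
-   -> [40, 138, 13]
-2  -> [40, 138, 13, -2]
+   -> [40, 138, 11]
-   -> [40, 127]
-1  -> [40, 127, -1]
-   -> [40, 128]
*   -> [5120]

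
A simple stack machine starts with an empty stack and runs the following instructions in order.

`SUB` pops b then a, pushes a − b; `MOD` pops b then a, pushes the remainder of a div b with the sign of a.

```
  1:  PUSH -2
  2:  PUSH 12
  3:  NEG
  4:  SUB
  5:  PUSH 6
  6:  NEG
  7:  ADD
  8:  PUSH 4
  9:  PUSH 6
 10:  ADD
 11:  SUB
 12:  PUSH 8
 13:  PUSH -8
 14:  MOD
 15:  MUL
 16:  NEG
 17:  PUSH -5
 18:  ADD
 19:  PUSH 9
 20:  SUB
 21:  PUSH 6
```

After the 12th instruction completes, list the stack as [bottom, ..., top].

[-6, 8]

PUSH -2 : [-2]
PUSH 12 : [-2, 12]
NEG     : [-2, -12]
SUB     : [10]
PUSH 6  : [10, 6]
NEG     : [10, -6]
ADD     : [4]
PUSH 4  : [4, 4]
PUSH 6  : [4, 4, 6]
ADD     : [4, 10]
SUB     : [-6]
PUSH 8  : [-6, 8]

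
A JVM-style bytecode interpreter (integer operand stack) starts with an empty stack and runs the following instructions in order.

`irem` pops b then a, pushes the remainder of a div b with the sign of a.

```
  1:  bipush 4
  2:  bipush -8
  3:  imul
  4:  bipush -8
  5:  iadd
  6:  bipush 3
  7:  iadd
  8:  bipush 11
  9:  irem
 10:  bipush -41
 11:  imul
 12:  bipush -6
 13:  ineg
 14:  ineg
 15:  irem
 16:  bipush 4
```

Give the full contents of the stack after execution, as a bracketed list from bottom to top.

[2, 4]

bipush 4    [4]
bipush -8   [4, -8]
imul        [-32]
bipush -8   [-32, -8]
iadd        [-40]
bipush 3    [-40, 3]
iadd        [-37]
bipush 11   [-37, 11]
irem        [-4]
bipush -41  [-4, -41]
imul        [164]
bipush -6   [164, -6]
ineg        [164, 6]
ineg        [164, -6]
irem        [2]
bipush 4    [2, 4]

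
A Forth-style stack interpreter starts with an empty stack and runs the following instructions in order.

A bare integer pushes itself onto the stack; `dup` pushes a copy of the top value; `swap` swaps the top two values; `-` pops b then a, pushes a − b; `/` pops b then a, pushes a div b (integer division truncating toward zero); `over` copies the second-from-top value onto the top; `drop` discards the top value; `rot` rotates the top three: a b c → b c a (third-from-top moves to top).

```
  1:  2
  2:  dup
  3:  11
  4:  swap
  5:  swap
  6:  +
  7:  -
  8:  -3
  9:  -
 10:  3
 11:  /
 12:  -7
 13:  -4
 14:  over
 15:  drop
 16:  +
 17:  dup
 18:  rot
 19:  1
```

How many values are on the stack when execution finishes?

2    -> [2]
dup  -> [2, 2]
11   -> [2, 2, 11]
swap -> [2, 11, 2]
swap -> [2, 2, 11]
+    -> [2, 13]
-    -> [-11]
-3   -> [-11, -3]
-    -> [-8]
3    -> [-8, 3]
/    -> [-2]
-7   -> [-2, -7]
-4   -> [-2, -7, -4]
over -> [-2, -7, -4, -7]
drop -> [-2, -7, -4]
+    -> [-2, -11]
dup  -> [-2, -11, -11]
rot  -> [-11, -11, -2]
1    -> [-11, -11, -2, 1]

4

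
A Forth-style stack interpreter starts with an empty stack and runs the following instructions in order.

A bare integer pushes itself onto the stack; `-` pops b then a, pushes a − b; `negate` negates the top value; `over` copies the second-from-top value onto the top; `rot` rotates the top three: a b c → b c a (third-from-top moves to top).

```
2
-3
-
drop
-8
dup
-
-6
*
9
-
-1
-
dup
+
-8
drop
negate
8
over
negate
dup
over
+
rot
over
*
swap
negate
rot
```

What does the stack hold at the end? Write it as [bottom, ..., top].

2      → 2
-3     → 2 -3
-      → 5
drop   → (empty)
-8     → -8
dup    → -8 -8
-      → 0
-6     → 0 -6
*      → 0
9      → 0 9
-      → -9
-1     → -9 -1
-      → -8
dup    → -8 -8
+      → -16
-8     → -16 -8
drop   → -16
negate → 16
8      → 16 8
over   → 16 8 16
negate → 16 8 -16
dup    → 16 8 -16 -16
over   → 16 8 -16 -16 -16
+      → 16 8 -16 -32
rot    → 16 -16 -32 8
over   → 16 -16 -32 8 -32
*      → 16 -16 -32 -256
swap   → 16 -16 -256 -32
negate → 16 -16 -256 32
rot    → 16 -256 32 -16

[16, -256, 32, -16]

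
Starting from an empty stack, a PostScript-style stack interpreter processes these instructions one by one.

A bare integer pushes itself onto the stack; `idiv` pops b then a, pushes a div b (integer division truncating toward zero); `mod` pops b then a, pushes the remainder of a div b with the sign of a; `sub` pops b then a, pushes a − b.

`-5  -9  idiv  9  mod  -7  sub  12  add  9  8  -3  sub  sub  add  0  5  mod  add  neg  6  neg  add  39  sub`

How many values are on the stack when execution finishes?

-5   → [-5]
-9   → [-5, -9]
idiv → [0]
9    → [0, 9]
mod  → [0]
-7   → [0, -7]
sub  → [7]
12   → [7, 12]
add  → [19]
9    → [19, 9]
8    → [19, 9, 8]
-3   → [19, 9, 8, -3]
sub  → [19, 9, 11]
sub  → [19, -2]
add  → [17]
0    → [17, 0]
5    → [17, 0, 5]
mod  → [17, 0]
add  → [17]
neg  → [-17]
6    → [-17, 6]
neg  → [-17, -6]
add  → [-23]
39   → [-23, 39]
sub  → [-62]

1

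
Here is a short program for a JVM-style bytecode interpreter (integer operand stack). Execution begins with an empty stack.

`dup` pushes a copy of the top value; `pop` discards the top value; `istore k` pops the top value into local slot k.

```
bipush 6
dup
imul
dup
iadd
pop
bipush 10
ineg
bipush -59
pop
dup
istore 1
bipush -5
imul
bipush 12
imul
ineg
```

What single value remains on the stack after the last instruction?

bipush 6   → [6]
dup        → [6, 6]
imul       → [36]
dup        → [36, 36]
iadd       → [72]
pop        → []
bipush 10  → [10]
ineg       → [-10]
bipush -59 → [-10, -59]
pop        → [-10]
dup        → [-10, -10]
istore 1   → [-10]
bipush -5  → [-10, -5]
imul       → [50]
bipush 12  → [50, 12]
imul       → [600]
ineg       → [-600]

-600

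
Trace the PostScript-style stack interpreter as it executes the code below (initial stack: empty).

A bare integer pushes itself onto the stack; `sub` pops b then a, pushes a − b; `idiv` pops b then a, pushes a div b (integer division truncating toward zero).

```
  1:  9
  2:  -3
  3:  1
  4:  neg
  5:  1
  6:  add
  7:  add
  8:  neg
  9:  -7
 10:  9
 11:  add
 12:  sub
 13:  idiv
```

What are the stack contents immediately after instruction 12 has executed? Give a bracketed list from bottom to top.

9   → [9]
-3  → [9, -3]
1   → [9, -3, 1]
neg → [9, -3, -1]
1   → [9, -3, -1, 1]
add → [9, -3, 0]
add → [9, -3]
neg → [9, 3]
-7  → [9, 3, -7]
9   → [9, 3, -7, 9]
add → [9, 3, 2]
sub → [9, 1]

[9, 1]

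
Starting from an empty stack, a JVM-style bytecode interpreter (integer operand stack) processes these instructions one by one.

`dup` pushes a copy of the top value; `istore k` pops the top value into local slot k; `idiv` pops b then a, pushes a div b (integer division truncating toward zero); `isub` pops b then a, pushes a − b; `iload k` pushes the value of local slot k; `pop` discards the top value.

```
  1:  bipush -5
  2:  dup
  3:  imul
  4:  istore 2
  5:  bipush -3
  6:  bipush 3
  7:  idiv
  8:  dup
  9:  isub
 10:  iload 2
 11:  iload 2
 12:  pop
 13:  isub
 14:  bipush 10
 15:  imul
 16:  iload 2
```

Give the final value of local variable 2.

25

bipush -5 → [-5]
dup       → [-5, -5]
imul      → [25]
istore 2  → []
bipush -3 → [-3]
bipush 3  → [-3, 3]
idiv      → [-1]
dup       → [-1, -1]
isub      → [0]
iload 2   → [0, 25]
iload 2   → [0, 25, 25]
pop       → [0, 25]
isub      → [-25]
bipush 10 → [-25, 10]
imul      → [-250]
iload 2   → [-250, 25]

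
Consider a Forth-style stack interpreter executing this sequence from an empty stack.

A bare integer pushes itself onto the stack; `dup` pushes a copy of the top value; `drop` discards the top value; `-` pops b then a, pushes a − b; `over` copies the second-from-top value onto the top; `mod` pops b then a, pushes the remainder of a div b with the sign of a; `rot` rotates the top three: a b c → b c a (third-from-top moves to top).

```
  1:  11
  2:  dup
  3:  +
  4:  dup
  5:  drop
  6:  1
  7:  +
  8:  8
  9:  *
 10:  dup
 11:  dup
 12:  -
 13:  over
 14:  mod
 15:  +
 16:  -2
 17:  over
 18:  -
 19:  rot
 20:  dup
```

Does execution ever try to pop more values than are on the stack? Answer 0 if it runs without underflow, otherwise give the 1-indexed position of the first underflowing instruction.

19

11   -> 11
dup  -> 11 11
+    -> 22
dup  -> 22 22
drop -> 22
1    -> 22 1
+    -> 23
8    -> 23 8
*    -> 184
dup  -> 184 184
dup  -> 184 184 184
-    -> 184 0
over -> 184 0 184
mod  -> 184 0
+    -> 184
-2   -> 184 -2
over -> 184 -2 184
-    -> 184 -186
rot  — needs 3 operands, stack has 2 → underflow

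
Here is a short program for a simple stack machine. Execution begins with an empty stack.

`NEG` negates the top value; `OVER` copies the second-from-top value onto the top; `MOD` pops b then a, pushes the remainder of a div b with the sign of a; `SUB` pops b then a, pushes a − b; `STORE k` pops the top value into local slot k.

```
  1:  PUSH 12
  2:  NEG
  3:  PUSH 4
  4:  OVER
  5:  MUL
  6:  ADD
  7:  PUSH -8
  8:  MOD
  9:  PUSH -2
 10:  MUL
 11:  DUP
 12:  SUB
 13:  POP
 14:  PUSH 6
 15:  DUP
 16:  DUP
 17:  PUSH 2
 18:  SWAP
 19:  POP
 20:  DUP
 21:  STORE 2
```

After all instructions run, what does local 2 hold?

2

PUSH 12 -> 12
NEG     -> -12
PUSH 4  -> -12 4
OVER    -> -12 4 -12
MUL     -> -12 -48
ADD     -> -60
PUSH -8 -> -60 -8
MOD     -> -4
PUSH -2 -> -4 -2
MUL     -> 8
DUP     -> 8 8
SUB     -> 0
POP     -> (empty)
PUSH 6  -> 6
DUP     -> 6 6
DUP     -> 6 6 6
PUSH 2  -> 6 6 6 2
SWAP    -> 6 6 2 6
POP     -> 6 6 2
DUP     -> 6 6 2 2
STORE 2 -> 6 6 2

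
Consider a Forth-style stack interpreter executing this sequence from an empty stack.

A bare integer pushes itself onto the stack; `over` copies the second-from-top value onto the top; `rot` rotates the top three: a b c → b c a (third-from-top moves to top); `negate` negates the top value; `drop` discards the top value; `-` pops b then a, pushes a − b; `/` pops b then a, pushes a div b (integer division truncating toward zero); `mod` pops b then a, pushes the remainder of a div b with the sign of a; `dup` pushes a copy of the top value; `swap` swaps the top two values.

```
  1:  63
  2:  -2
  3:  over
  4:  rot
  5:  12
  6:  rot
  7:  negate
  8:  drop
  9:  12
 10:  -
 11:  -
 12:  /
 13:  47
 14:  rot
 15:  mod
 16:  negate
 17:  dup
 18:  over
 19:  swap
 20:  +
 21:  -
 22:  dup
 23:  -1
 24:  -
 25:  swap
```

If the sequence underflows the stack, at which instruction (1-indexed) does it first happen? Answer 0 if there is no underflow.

14

63     -> 63
-2     -> 63 -2
over   -> 63 -2 63
rot    -> -2 63 63
12     -> -2 63 63 12
rot    -> -2 63 12 63
negate -> -2 63 12 -63
drop   -> -2 63 12
12     -> -2 63 12 12
-      -> -2 63 0
-      -> -2 63
/      -> 0
47     -> 0 47
rot  — needs 3 operands, stack has 2 → underflow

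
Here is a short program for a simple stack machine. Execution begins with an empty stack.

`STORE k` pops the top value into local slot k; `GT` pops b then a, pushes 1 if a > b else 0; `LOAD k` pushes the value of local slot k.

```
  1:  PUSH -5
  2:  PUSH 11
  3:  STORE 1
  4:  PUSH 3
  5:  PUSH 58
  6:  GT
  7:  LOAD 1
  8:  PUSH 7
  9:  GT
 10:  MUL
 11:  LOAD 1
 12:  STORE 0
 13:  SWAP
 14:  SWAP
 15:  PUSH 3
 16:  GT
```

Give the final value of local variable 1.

PUSH -5 -> -5
PUSH 11 -> -5 11
STORE 1 -> -5
PUSH 3  -> -5 3
PUSH 58 -> -5 3 58
GT      -> -5 0
LOAD 1  -> -5 0 11
PUSH 7  -> -5 0 11 7
GT      -> -5 0 1
MUL     -> -5 0
LOAD 1  -> -5 0 11
STORE 0 -> -5 0
SWAP    -> 0 -5
SWAP    -> -5 0
PUSH 3  -> -5 0 3
GT      -> -5 0

11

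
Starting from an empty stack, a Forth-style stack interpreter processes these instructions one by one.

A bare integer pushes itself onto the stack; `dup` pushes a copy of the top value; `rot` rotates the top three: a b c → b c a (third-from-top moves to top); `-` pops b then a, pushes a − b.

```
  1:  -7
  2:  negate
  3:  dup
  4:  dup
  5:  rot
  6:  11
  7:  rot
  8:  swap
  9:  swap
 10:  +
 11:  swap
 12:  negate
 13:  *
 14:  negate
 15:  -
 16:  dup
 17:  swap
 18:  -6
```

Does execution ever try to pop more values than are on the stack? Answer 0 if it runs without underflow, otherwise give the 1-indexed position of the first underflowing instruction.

-7     → [-7]
negate → [7]
dup    → [7, 7]
dup    → [7, 7, 7]
rot    → [7, 7, 7]
11     → [7, 7, 7, 11]
rot    → [7, 7, 11, 7]
swap   → [7, 7, 7, 11]
swap   → [7, 7, 11, 7]
+      → [7, 7, 18]
swap   → [7, 18, 7]
negate → [7, 18, -7]
*      → [7, -126]
negate → [7, 126]
-      → [-119]
dup    → [-119, -119]
swap   → [-119, -119]
-6     → [-119, -119, -6]

0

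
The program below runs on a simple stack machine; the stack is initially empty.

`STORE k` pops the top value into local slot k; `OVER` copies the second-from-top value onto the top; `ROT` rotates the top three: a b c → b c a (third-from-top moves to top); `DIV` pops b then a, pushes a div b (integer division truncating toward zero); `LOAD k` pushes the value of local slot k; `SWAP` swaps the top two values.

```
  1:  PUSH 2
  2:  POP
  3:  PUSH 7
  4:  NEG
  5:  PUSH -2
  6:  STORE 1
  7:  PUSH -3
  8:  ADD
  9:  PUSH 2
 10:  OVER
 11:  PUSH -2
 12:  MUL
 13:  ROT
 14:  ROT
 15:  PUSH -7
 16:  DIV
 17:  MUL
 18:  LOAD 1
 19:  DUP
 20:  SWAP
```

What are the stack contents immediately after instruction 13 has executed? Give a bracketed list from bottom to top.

PUSH 2  -> [2]
POP     -> []
PUSH 7  -> [7]
NEG     -> [-7]
PUSH -2 -> [-7, -2]
STORE 1 -> [-7]
PUSH -3 -> [-7, -3]
ADD     -> [-10]
PUSH 2  -> [-10, 2]
OVER    -> [-10, 2, -10]
PUSH -2 -> [-10, 2, -10, -2]
MUL     -> [-10, 2, 20]
ROT     -> [2, 20, -10]

[2, 20, -10]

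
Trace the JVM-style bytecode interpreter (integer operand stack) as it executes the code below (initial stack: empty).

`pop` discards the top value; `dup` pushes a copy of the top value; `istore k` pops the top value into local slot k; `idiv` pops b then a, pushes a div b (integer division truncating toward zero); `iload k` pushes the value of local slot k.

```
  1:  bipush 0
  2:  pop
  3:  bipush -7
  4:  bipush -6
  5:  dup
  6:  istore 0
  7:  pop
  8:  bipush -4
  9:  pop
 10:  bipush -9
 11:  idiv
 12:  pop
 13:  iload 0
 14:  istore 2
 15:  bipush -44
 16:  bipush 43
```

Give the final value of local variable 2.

-6

bipush 0   → 0
pop        → (empty)
bipush -7  → -7
bipush -6  → -7 -6
dup        → -7 -6 -6
istore 0   → -7 -6
pop        → -7
bipush -4  → -7 -4
pop        → -7
bipush -9  → -7 -9
idiv       → 0
pop        → (empty)
iload 0    → -6
istore 2   → (empty)
bipush -44 → -44
bipush 43  → -44 43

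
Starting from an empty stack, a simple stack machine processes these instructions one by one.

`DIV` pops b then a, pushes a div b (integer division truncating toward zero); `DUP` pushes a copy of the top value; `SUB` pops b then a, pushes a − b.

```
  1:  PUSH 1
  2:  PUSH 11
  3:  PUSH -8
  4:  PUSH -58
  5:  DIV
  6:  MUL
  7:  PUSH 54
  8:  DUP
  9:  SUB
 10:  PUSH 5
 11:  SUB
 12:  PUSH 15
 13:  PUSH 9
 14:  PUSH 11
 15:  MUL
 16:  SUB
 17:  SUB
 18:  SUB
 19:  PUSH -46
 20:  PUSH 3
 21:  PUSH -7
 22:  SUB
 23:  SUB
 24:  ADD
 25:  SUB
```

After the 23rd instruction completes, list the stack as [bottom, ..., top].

PUSH 1   → [1]
PUSH 11  → [1, 11]
PUSH -8  → [1, 11, -8]
PUSH -58 → [1, 11, -8, -58]
DIV      → [1, 11, 0]
MUL      → [1, 0]
PUSH 54  → [1, 0, 54]
DUP      → [1, 0, 54, 54]
SUB      → [1, 0, 0]
PUSH 5   → [1, 0, 0, 5]
SUB      → [1, 0, -5]
PUSH 15  → [1, 0, -5, 15]
PUSH 9   → [1, 0, -5, 15, 9]
PUSH 11  → [1, 0, -5, 15, 9, 11]
MUL      → [1, 0, -5, 15, 99]
SUB      → [1, 0, -5, -84]
SUB      → [1, 0, 79]
SUB      → [1, -79]
PUSH -46 → [1, -79, -46]
PUSH 3   → [1, -79, -46, 3]
PUSH -7  → [1, -79, -46, 3, -7]
SUB      → [1, -79, -46, 10]
SUB      → [1, -79, -56]

[1, -79, -56]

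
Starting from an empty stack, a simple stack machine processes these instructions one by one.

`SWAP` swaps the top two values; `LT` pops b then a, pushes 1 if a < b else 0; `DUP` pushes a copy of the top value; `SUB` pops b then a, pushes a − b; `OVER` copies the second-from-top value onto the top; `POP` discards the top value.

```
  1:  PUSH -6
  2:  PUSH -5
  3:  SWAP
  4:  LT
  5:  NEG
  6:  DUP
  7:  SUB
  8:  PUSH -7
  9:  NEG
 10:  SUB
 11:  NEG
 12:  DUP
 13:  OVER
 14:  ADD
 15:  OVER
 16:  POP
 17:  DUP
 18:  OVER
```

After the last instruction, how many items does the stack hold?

PUSH -6 -> -6
PUSH -5 -> -6 -5
SWAP    -> -5 -6
LT      -> 0
NEG     -> 0
DUP     -> 0 0
SUB     -> 0
PUSH -7 -> 0 -7
NEG     -> 0 7
SUB     -> -7
NEG     -> 7
DUP     -> 7 7
OVER    -> 7 7 7
ADD     -> 7 14
OVER    -> 7 14 7
POP     -> 7 14
DUP     -> 7 14 14
OVER    -> 7 14 14 14

4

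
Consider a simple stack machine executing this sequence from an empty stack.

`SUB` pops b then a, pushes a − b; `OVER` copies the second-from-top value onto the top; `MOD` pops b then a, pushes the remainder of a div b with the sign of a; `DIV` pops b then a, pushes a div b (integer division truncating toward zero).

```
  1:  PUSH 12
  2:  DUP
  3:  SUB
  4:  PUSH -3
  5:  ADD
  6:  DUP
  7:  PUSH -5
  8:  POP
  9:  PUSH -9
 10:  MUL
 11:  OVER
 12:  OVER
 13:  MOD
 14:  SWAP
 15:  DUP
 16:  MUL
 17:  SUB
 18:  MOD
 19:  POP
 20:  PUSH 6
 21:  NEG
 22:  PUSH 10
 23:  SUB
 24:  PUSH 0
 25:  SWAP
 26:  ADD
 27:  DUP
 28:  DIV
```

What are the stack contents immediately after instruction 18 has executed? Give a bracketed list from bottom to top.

[-3]

PUSH 12 : [12]
DUP     : [12, 12]
SUB     : [0]
PUSH -3 : [0, -3]
ADD     : [-3]
DUP     : [-3, -3]
PUSH -5 : [-3, -3, -5]
POP     : [-3, -3]
PUSH -9 : [-3, -3, -9]
MUL     : [-3, 27]
OVER    : [-3, 27, -3]
OVER    : [-3, 27, -3, 27]
MOD     : [-3, 27, -3]
SWAP    : [-3, -3, 27]
DUP     : [-3, -3, 27, 27]
MUL     : [-3, -3, 729]
SUB     : [-3, -732]
MOD     : [-3]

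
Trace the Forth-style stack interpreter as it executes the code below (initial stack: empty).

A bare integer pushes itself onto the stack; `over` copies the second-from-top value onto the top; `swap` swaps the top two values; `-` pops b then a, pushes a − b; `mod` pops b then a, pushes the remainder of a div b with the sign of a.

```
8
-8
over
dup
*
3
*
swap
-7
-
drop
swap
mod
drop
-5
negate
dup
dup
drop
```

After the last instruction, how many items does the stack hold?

8      : [8]
-8     : [8, -8]
over   : [8, -8, 8]
dup    : [8, -8, 8, 8]
*      : [8, -8, 64]
3      : [8, -8, 64, 3]
*      : [8, -8, 192]
swap   : [8, 192, -8]
-7     : [8, 192, -8, -7]
-      : [8, 192, -1]
drop   : [8, 192]
swap   : [192, 8]
mod    : [0]
drop   : []
-5     : [-5]
negate : [5]
dup    : [5, 5]
dup    : [5, 5, 5]
drop   : [5, 5]

2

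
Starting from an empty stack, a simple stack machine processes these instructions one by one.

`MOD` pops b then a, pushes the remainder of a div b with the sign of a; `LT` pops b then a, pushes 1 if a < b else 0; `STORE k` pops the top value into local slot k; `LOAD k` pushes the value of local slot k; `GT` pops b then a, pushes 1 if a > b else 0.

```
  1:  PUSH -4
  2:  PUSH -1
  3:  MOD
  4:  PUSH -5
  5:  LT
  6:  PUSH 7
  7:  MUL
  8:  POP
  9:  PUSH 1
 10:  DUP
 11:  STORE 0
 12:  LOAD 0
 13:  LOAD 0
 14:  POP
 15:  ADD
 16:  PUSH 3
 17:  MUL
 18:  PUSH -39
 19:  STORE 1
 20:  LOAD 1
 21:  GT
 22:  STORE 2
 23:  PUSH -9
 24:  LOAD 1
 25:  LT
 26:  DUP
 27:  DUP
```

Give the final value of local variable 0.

1

PUSH -4  : [-4]
PUSH -1  : [-4, -1]
MOD      : [0]
PUSH -5  : [0, -5]
LT       : [0]
PUSH 7   : [0, 7]
MUL      : [0]
POP      : []
PUSH 1   : [1]
DUP      : [1, 1]
STORE 0  : [1]
LOAD 0   : [1, 1]
LOAD 0   : [1, 1, 1]
POP      : [1, 1]
ADD      : [2]
PUSH 3   : [2, 3]
MUL      : [6]
PUSH -39 : [6, -39]
STORE 1  : [6]
LOAD 1   : [6, -39]
GT       : [1]
STORE 2  : []
PUSH -9  : [-9]
LOAD 1   : [-9, -39]
LT       : [0]
DUP      : [0, 0]
DUP      : [0, 0, 0]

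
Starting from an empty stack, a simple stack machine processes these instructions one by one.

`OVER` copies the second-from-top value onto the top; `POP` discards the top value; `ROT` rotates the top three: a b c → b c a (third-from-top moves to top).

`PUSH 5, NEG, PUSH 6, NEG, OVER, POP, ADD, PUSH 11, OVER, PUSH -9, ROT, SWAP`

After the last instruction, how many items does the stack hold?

4

PUSH 5  → 5
NEG     → -5
PUSH 6  → -5 6
NEG     → -5 -6
OVER    → -5 -6 -5
POP     → -5 -6
ADD     → -11
PUSH 11 → -11 11
OVER    → -11 11 -11
PUSH -9 → -11 11 -11 -9
ROT     → -11 -11 -9 11
SWAP    → -11 -11 11 -9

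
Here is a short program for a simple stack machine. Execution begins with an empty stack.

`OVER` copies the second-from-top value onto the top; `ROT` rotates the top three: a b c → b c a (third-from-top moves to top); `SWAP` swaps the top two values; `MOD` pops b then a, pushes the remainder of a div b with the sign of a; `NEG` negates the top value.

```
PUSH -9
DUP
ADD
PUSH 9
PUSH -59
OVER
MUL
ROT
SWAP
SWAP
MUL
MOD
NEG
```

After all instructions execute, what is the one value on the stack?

-9

PUSH -9  : [-9]
DUP      : [-9, -9]
ADD      : [-18]
PUSH 9   : [-18, 9]
PUSH -59 : [-18, 9, -59]
OVER     : [-18, 9, -59, 9]
MUL      : [-18, 9, -531]
ROT      : [9, -531, -18]
SWAP     : [9, -18, -531]
SWAP     : [9, -531, -18]
MUL      : [9, 9558]
MOD      : [9]
NEG      : [-9]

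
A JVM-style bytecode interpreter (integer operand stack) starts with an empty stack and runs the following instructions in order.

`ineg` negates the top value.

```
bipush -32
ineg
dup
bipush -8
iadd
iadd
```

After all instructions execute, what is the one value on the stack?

bipush -32 : -32
ineg       : 32
dup        : 32 32
bipush -8  : 32 32 -8
iadd       : 32 24
iadd       : 56

56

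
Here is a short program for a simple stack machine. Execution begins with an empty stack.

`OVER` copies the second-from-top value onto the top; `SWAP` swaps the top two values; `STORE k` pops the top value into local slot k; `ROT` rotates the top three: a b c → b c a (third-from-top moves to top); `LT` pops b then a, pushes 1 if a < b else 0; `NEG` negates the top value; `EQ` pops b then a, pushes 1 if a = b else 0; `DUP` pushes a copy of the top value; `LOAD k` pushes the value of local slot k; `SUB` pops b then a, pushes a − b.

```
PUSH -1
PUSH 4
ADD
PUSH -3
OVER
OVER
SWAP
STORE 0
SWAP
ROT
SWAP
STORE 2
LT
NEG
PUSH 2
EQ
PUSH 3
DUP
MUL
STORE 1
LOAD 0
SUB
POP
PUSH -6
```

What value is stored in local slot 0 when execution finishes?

3

PUSH -1  -1
PUSH 4   -1 4
ADD      3
PUSH -3  3 -3
OVER     3 -3 3
OVER     3 -3 3 -3
SWAP     3 -3 -3 3
STORE 0  3 -3 -3
SWAP     3 -3 -3
ROT      -3 -3 3
SWAP     -3 3 -3
STORE 2  -3 3
LT       1
NEG      -1
PUSH 2   -1 2
EQ       0
PUSH 3   0 3
DUP      0 3 3
MUL      0 9
STORE 1  0
LOAD 0   0 3
SUB      -3
POP      (empty)
PUSH -6  -6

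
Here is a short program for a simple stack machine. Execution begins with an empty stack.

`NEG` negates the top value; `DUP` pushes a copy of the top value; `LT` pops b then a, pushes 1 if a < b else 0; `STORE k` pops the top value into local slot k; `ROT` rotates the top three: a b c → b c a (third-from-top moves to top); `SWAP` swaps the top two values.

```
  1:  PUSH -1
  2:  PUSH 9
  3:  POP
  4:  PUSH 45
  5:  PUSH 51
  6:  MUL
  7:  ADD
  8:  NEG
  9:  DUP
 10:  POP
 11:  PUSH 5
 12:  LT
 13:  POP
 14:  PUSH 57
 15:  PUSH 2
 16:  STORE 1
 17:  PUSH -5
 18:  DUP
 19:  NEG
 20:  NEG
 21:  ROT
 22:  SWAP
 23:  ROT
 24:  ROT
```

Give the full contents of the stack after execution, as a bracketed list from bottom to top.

PUSH -1 : -1
PUSH 9  : -1 9
POP     : -1
PUSH 45 : -1 45
PUSH 51 : -1 45 51
MUL     : -1 2295
ADD     : 2294
NEG     : -2294
DUP     : -2294 -2294
POP     : -2294
PUSH 5  : -2294 5
LT      : 1
POP     : (empty)
PUSH 57 : 57
PUSH 2  : 57 2
STORE 1 : 57
PUSH -5 : 57 -5
DUP     : 57 -5 -5
NEG     : 57 -5 5
NEG     : 57 -5 -5
ROT     : -5 -5 57
SWAP    : -5 57 -5
ROT     : 57 -5 -5
ROT     : -5 -5 57

[-5, -5, 57]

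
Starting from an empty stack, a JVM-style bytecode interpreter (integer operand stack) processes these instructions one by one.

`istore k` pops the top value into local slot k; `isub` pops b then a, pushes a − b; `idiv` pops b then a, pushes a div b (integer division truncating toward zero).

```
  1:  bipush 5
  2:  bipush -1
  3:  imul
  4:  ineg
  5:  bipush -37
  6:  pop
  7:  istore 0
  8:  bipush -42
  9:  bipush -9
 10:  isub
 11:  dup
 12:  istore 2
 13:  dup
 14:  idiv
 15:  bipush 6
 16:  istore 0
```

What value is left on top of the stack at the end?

bipush 5    [5]
bipush -1   [5, -1]
imul        [-5]
ineg        [5]
bipush -37  [5, -37]
pop         [5]
istore 0    []
bipush -42  [-42]
bipush -9   [-42, -9]
isub        [-33]
dup         [-33, -33]
istore 2    [-33]
dup         [-33, -33]
idiv        [1]
bipush 6    [1, 6]
istore 0    [1]

1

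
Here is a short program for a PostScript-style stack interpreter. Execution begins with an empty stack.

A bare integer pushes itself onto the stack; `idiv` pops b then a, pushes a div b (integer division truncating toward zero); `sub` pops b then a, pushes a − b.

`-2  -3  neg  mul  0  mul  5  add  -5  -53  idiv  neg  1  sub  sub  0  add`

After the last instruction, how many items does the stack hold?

1

-2   → [-2]
-3   → [-2, -3]
neg  → [-2, 3]
mul  → [-6]
0    → [-6, 0]
mul  → [0]
5    → [0, 5]
add  → [5]
-5   → [5, -5]
-53  → [5, -5, -53]
idiv → [5, 0]
neg  → [5, 0]
1    → [5, 0, 1]
sub  → [5, -1]
sub  → [6]
0    → [6, 0]
add  → [6]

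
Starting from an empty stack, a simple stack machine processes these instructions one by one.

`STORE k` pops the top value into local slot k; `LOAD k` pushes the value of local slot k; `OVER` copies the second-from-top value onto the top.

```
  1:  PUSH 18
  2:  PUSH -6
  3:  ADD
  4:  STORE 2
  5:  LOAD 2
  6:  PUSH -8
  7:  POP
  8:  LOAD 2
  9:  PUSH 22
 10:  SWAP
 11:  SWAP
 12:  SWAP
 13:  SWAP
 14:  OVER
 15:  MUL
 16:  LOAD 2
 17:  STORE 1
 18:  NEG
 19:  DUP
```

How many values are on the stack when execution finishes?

4

PUSH 18  [18]
PUSH -6  [18, -6]
ADD      [12]
STORE 2  []
LOAD 2   [12]
PUSH -8  [12, -8]
POP      [12]
LOAD 2   [12, 12]
PUSH 22  [12, 12, 22]
SWAP     [12, 22, 12]
SWAP     [12, 12, 22]
SWAP     [12, 22, 12]
SWAP     [12, 12, 22]
OVER     [12, 12, 22, 12]
MUL      [12, 12, 264]
LOAD 2   [12, 12, 264, 12]
STORE 1  [12, 12, 264]
NEG      [12, 12, -264]
DUP      [12, 12, -264, -264]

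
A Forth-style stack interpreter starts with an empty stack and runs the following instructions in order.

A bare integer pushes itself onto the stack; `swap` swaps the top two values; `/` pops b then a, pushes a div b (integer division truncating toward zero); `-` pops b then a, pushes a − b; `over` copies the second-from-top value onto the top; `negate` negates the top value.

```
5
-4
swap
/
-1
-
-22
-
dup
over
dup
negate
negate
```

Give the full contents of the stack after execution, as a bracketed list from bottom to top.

5       5
-4      5 -4
swap    -4 5
/       0
-1      0 -1
-       1
-22     1 -22
-       23
dup     23 23
over    23 23 23
dup     23 23 23 23
negate  23 23 23 -23
negate  23 23 23 23

[23, 23, 23, 23]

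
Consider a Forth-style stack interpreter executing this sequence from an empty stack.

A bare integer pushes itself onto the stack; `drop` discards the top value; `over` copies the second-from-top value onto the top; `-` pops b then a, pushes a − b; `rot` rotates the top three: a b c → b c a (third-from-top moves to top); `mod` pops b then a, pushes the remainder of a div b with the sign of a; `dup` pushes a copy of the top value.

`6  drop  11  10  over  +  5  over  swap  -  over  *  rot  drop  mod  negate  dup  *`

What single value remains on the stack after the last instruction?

6       [6]
drop    []
11      [11]
10      [11, 10]
over    [11, 10, 11]
+       [11, 21]
5       [11, 21, 5]
over    [11, 21, 5, 21]
swap    [11, 21, 21, 5]
-       [11, 21, 16]
over    [11, 21, 16, 21]
*       [11, 21, 336]
rot     [21, 336, 11]
drop    [21, 336]
mod     [21]
negate  [-21]
dup     [-21, -21]
*       [441]

441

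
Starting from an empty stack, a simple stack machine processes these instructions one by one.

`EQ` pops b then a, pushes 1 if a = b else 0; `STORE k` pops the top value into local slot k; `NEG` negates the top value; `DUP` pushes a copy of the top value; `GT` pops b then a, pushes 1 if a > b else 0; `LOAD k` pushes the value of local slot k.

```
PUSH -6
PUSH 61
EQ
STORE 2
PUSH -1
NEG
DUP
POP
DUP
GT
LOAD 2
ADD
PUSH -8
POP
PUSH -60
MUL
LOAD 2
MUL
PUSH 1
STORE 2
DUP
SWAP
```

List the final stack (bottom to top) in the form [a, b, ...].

[0, 0]

PUSH -6   [-6]
PUSH 61   [-6, 61]
EQ        [0]
STORE 2   []
PUSH -1   [-1]
NEG       [1]
DUP       [1, 1]
POP       [1]
DUP       [1, 1]
GT        [0]
LOAD 2    [0, 0]
ADD       [0]
PUSH -8   [0, -8]
POP       [0]
PUSH -60  [0, -60]
MUL       [0]
LOAD 2    [0, 0]
MUL       [0]
PUSH 1    [0, 1]
STORE 2   [0]
DUP       [0, 0]
SWAP      [0, 0]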